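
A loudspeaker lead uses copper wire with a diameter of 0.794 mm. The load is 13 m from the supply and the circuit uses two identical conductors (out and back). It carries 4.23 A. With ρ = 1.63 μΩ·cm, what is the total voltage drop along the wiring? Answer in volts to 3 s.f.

3.62 V

ρ = 1.63 μΩ·cm = 1.63×10^-8 Ω·m
A = π(d/2)² = π(3.9700e-04 m)² = 4.951e-07 m²
Total conductor length (both ways) L = 2 × 13 = 26 m
R = ρL/A = (1.63×10^-8)(26)/(4.951e-07) = 0.8559 Ω
V = IR = 4.23 × 0.8559 = 3.62 V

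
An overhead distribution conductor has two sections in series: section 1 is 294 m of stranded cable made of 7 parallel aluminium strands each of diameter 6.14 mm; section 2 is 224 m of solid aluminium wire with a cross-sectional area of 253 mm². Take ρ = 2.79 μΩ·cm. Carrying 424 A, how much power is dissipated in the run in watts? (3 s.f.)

11600 W

ρ = 2.79 μΩ·cm = 2.79×10^-8 Ω·m
Section 1: A_strand = π(3.0700e-03)² = 2.961e-05 m²; R₁ = ρL/(N·A_s) = (2.79×10^-8)(294)/(7×2.961e-05) = 0.03958 Ω
Section 2: A = 253 mm² = 2.530e-04 m²
R₂ = (2.79×10^-8)(224)/(2.530e-04) = 0.0247 Ω
R = R₁ + R₂ = 0.06428 Ω
P = I²R = (424)² × 0.06428 = 11600 W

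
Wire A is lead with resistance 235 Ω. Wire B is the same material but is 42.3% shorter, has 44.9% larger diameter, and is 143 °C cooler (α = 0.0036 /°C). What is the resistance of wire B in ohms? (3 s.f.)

R ∝ ρL/d² with ρ ∝ (1+αΔT), so R_B/R_A = (1 − 42.3/100) × (1 + 44.9/100)⁻² × (1 − 0.0036×143)
= 0.577 × 0.4763 × 0.4852 = 0.1333
R_B = 0.1333 × 235 = 31.3 Ω

31.3 Ω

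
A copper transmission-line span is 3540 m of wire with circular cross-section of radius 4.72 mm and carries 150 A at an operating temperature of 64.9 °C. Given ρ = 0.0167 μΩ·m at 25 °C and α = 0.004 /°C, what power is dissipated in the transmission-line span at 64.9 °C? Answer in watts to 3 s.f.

22000 W

ρ = 0.0167 μΩ·m = 1.67×10^-8 Ω·m
A = πr² = π(4.7200e-03 m)² = 6.999e-05 m²
R₍25₎ = ρL/A = (1.67×10^-8)(3540)/(6.999e-05) = 0.8447 Ω
R₍64.9₎ = R₍25₎(1 + αΔT) = 0.8447 × (1 + 0.004×39.9) = 0.9795 Ω
P = I²R = (150)² × 0.9795 = 22000 W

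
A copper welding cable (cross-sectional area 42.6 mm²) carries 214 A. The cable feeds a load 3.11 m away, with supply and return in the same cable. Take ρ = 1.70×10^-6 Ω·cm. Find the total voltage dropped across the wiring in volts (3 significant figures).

0.531 V

ρ = 1.70×10^-6 Ω·cm = 1.70×10^-8 Ω·m
A = 42.6 mm² = 4.260e-05 m²
Total conductor length (both ways) L = 2 × 3.11 = 6.22 m
R = ρL/A = (1.70×10^-8)(6.22)/(4.260e-05) = 0.002482 Ω
V = IR = 214 × 0.002482 = 0.531 V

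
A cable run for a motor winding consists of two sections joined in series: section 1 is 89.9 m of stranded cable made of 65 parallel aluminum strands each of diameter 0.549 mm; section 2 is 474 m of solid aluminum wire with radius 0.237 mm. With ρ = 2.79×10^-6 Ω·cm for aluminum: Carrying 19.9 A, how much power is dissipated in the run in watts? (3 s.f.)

29700 W

ρ = 2.79×10^-6 Ω·cm = 2.79×10^-8 Ω·m
Section 1: A_strand = π(2.7450e-04)² = 2.367e-07 m²; R₁ = ρL/(N·A_s) = (2.79×10^-8)(89.9)/(65×2.367e-07) = 0.163 Ω
Section 2: A = πr² = π(2.3700e-04 m)² = 1.765e-07 m²
R₂ = (2.79×10^-8)(474)/(1.765e-07) = 74.94 Ω
R = R₁ + R₂ = 75.11 Ω
P = I²R = (19.9)² × 75.11 = 29700 W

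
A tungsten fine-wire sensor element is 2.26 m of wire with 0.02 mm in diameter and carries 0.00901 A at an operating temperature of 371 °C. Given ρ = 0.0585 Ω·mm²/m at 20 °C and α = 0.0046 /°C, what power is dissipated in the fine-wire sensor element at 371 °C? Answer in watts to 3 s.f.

0.0893 W

ρ = 0.0585 Ω·mm²/m = 5.85×10^-8 Ω·m
A = π(d/2)² = π(1.0000e-05 m)² = 3.142e-10 m²
R₍20₎ = ρL/A = (5.85×10^-8)(2.26)/(3.142e-10) = 420.8 Ω
R₍371₎ = R₍20₎(1 + αΔT) = 420.8 × (1 + 0.0046×351) = 1100 Ω
P = I²R = (0.00901)² × 1100 = 0.0893 W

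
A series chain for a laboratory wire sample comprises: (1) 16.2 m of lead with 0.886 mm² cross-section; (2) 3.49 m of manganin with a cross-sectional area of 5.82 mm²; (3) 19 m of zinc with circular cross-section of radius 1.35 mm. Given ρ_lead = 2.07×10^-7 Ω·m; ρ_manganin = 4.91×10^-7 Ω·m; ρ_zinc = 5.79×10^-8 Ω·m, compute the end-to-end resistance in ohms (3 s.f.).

4.27 Ω

Seg 1: A = 0.886 mm² = 8.860e-07 m²
R_1 = (2.07×10^-7)(16.2)/(8.860e-07) = 3.785 Ω
Seg 2: A = 5.82 mm² = 5.820e-06 m²
R_2 = (4.91×10^-7)(3.49)/(5.820e-06) = 0.2944 Ω
Seg 3: A = πr² = π(1.3500e-03 m)² = 5.726e-06 m²
R_3 = (5.79×10^-8)(19)/(5.726e-06) = 0.1921 Ω
R_total = R_1 + R_2 + R_3 = 4.27 Ω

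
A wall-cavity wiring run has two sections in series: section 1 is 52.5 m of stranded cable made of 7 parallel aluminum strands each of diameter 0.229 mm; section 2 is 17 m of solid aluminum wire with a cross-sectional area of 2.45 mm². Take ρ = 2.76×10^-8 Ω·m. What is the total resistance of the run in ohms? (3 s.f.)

Section 1: A_strand = π(1.1450e-04)² = 4.119e-08 m²; R₁ = ρL/(N·A_s) = (2.76×10^-8)(52.5)/(7×4.119e-08) = 5.026 Ω
Section 2: A = 2.45 mm² = 2.450e-06 m²
R₂ = (2.76×10^-8)(17)/(2.450e-06) = 0.1915 Ω
R = R₁ + R₂ = 5.22 Ω

5.22 Ω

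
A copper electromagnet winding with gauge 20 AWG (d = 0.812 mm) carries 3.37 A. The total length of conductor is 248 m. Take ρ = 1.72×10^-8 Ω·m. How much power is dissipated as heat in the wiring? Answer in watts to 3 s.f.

93.5 W

A = π(0.812/2 mm)² = π(4.0600e-04 m)² = 5.178e-07 m²
R = ρL/A = (1.72×10^-8)(248)/(5.178e-07) = 8.237 Ω
P = I²R = (3.37)² × 8.237 = 93.5 W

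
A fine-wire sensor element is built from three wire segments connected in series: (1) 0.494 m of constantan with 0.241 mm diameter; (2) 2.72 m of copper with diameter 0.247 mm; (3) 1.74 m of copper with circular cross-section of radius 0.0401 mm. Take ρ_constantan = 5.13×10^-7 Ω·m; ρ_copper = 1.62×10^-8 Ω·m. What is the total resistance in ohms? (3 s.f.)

12.1 Ω

Seg 1: A = π(d/2)² = π(1.2050e-04 m)² = 4.562e-08 m²
R_1 = (5.13×10^-7)(0.494)/(4.562e-08) = 5.555 Ω
Seg 2: A = π(d/2)² = π(1.2350e-04 m)² = 4.792e-08 m²
R_2 = (1.62×10^-8)(2.72)/(4.792e-08) = 0.9196 Ω
Seg 3: A = πr² = π(4.0100e-05 m)² = 5.052e-09 m²
R_3 = (1.62×10^-8)(1.74)/(5.052e-09) = 5.58 Ω
R_total = R_1 + R_2 + R_3 = 12.1 Ω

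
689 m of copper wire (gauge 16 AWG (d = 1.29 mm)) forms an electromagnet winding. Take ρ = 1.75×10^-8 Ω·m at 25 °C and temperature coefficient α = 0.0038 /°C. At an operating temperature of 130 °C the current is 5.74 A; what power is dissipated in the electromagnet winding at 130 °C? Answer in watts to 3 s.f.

A = π(1.29/2 mm)² = π(6.4500e-04 m)² = 1.307e-06 m²
R₍25₎ = ρL/A = (1.75×10^-8)(689)/(1.307e-06) = 9.225 Ω
R₍130₎ = R₍25₎(1 + αΔT) = 9.225 × (1 + 0.0038×105) = 12.91 Ω
P = I²R = (5.74)² × 12.91 = 425 W

425 W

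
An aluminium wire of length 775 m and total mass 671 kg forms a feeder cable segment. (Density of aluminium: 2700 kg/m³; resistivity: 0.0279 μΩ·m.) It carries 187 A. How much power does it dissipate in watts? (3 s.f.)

2360 W

ρ = 0.0279 μΩ·m = 2.79×10^-8 Ω·m
A = m/(density·L) = 671/(2700×775) = 3.2067e-04 m²
R = ρL/A = (2.79×10^-8)(775)/(3.2067e-04) = 0.06743 Ω
P = I²R = (187)² × 0.06743 = 2360 W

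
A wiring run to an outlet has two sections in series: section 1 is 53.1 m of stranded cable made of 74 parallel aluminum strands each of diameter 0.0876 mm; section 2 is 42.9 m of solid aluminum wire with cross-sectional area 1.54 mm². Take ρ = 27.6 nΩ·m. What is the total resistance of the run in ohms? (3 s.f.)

4.05 Ω

ρ = 27.6 nΩ·m = 2.76×10^-8 Ω·m
Section 1: A_strand = π(4.3800e-05)² = 6.027e-09 m²; R₁ = ρL/(N·A_s) = (2.76×10^-8)(53.1)/(74×6.027e-09) = 3.286 Ω
Section 2: A = 1.54 mm² = 1.540e-06 m²
R₂ = (2.76×10^-8)(42.9)/(1.540e-06) = 0.7689 Ω
R = R₁ + R₂ = 4.05 Ω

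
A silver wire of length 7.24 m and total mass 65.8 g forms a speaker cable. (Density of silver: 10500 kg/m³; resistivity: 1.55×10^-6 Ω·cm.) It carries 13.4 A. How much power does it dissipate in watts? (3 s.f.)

ρ = 1.55×10^-6 Ω·cm = 1.55×10^-8 Ω·m
A = m/(density·L) = 0.0658/(10500×7.24) = 8.6556e-07 m²
R = ρL/A = (1.55×10^-8)(7.24)/(8.6556e-07) = 0.1296 Ω
P = I²R = (13.4)² × 0.1296 = 23.3 W

23.3 W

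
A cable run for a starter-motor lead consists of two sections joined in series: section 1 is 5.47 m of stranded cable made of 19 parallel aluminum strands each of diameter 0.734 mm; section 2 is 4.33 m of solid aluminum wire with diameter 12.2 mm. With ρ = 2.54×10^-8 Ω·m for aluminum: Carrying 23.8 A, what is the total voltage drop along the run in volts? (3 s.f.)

Section 1: A_strand = π(3.6700e-04)² = 4.231e-07 m²; R₁ = ρL/(N·A_s) = (2.54×10^-8)(5.47)/(19×4.231e-07) = 0.01728 Ω
Section 2: A = π(d/2)² = π(6.1000e-03 m)² = 1.169e-04 m²
R₂ = (2.54×10^-8)(4.33)/(1.169e-04) = 9.408×10^-4 Ω
R = R₁ + R₂ = 0.01822 Ω
V = IR = 23.8 × 0.01822 = 0.434 V

0.434 V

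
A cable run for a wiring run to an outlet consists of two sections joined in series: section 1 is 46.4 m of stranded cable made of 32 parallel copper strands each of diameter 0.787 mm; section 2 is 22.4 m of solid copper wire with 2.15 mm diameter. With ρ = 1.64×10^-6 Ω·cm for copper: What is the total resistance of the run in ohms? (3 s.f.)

0.150 Ω

ρ = 1.64×10^-6 Ω·cm = 1.64×10^-8 Ω·m
Section 1: A_strand = π(3.9350e-04)² = 4.865e-07 m²; R₁ = ρL/(N·A_s) = (1.64×10^-8)(46.4)/(32×4.865e-07) = 0.04888 Ω
Section 2: A = π(d/2)² = π(1.0750e-03 m)² = 3.631e-06 m²
R₂ = (1.64×10^-8)(22.4)/(3.631e-06) = 0.1012 Ω
R = R₁ + R₂ = 0.150 Ω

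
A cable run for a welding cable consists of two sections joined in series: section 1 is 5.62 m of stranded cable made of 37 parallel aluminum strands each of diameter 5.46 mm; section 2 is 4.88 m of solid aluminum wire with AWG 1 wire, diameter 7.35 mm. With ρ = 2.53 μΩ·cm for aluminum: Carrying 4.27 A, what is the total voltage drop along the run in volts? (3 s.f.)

ρ = 2.53 μΩ·cm = 2.53×10^-8 Ω·m
Section 1: A_strand = π(2.7300e-03)² = 2.341e-05 m²; R₁ = ρL/(N·A_s) = (2.53×10^-8)(5.62)/(37×2.341e-05) = 1.641×10^-4 Ω
Section 2: A = π(7.35/2 mm)² = π(3.6750e-03 m)² = 4.243e-05 m²
R₂ = (2.53×10^-8)(4.88)/(4.243e-05) = 0.00291 Ω
R = R₁ + R₂ = 0.003074 Ω
V = IR = 4.27 × 0.003074 = 0.0131 V

0.0131 V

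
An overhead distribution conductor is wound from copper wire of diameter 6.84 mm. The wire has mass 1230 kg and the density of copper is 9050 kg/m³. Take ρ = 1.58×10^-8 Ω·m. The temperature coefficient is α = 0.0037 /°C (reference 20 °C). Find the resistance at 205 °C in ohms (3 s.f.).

A = π(d/2)² = π(3.4200e-03 m)² = 3.6745e-05 m²
L = m/(density·A) = 1230/(9050×3.6745e-05) = 3699 m
R = ρL/A = (1.58×10^-8)(3699)/(3.6745e-05) = 1.59 Ω
R(205 °C) = 1.59 × (1 + 0.0037×185) = 2.68 Ω

2.68 Ω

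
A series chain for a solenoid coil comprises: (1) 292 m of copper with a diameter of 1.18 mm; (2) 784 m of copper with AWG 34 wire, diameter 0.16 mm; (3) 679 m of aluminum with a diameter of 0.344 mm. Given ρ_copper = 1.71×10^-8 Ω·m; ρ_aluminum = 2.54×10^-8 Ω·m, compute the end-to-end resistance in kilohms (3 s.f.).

0.857 kΩ

Seg 1: A = π(d/2)² = π(5.9000e-04 m)² = 1.094e-06 m²
R_1 = (1.71×10^-8)(292)/(1.094e-06) = 4.566 Ω
Seg 2: A = π(0.16/2 mm)² = π(8.0000e-05 m)² = 2.011e-08 m²
R_2 = (1.71×10^-8)(784)/(2.011e-08) = 666.8 Ω
Seg 3: A = π(d/2)² = π(1.7200e-04 m)² = 9.294e-08 m²
R_3 = (2.54×10^-8)(679)/(9.294e-08) = 185.6 Ω
R_total = R_1 + R_2 + R_3 = 0.857 kΩ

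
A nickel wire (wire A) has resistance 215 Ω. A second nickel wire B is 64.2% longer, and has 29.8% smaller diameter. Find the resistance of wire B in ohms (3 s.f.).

R ∝ L/d², so R_B/R_A = (1 + 64.2/100) × (1 − 29.8/100)⁻²
= 1.642 × 2.029 = 3.332
R_B = 3.332 × 215 = 716 Ω

716 Ω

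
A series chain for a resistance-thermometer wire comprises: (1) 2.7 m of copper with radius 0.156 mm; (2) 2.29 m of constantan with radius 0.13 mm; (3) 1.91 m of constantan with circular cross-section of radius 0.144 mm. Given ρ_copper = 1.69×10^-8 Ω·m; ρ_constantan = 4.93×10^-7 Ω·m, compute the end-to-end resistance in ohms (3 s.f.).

Seg 1: A = πr² = π(1.5600e-04 m)² = 7.645e-08 m²
R_1 = (1.69×10^-8)(2.7)/(7.645e-08) = 0.5968 Ω
Seg 2: A = πr² = π(1.3000e-04 m)² = 5.309e-08 m²
R_2 = (4.93×10^-7)(2.29)/(5.309e-08) = 21.26 Ω
Seg 3: A = πr² = π(1.4400e-04 m)² = 6.514e-08 m²
R_3 = (4.93×10^-7)(1.91)/(6.514e-08) = 14.45 Ω
R_total = R_1 + R_2 + R_3 = 36.3 Ω

36.3 Ω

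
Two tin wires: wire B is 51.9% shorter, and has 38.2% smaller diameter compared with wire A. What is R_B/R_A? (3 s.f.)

R ∝ L/d², so R_B/R_A = (1 − 51.9/100) × (1 − 38.2/100)⁻²
= 0.481 × 2.618 = 1.26

1.26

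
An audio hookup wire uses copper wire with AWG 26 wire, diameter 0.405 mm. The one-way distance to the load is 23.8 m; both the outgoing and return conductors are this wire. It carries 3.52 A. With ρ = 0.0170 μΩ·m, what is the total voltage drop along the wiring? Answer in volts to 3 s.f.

22.1 V

ρ = 0.0170 μΩ·m = 1.70×10^-8 Ω·m
A = π(0.405/2 mm)² = π(2.0250e-04 m)² = 1.288e-07 m²
Total conductor length (both ways) L = 2 × 23.8 = 47.6 m
R = ρL/A = (1.70×10^-8)(47.6)/(1.288e-07) = 6.281 Ω
V = IR = 3.52 × 6.281 = 22.1 V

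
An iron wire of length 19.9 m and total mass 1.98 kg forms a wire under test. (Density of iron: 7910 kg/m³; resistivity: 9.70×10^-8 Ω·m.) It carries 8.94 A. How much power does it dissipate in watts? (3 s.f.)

12.3 W

A = m/(density·L) = 1.98/(7910×19.9) = 1.2579e-05 m²
R = ρL/A = (9.70×10^-8)(19.9)/(1.2579e-05) = 0.1535 Ω
P = I²R = (8.94)² × 0.1535 = 12.3 W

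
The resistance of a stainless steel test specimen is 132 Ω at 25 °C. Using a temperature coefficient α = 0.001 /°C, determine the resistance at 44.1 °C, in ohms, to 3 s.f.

135 Ω

ΔT = 44.1 − 25 = 19.1 °C
R = R₀(1 + αΔT) = 132 × (1 + 0.001×19.1) = 132 × 1.019 = 135 Ω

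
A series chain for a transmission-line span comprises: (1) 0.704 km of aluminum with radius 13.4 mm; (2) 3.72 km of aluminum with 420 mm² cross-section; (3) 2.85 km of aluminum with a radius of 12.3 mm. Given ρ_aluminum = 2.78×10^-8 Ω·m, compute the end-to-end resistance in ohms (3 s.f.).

Seg 1: A = πr² = π(1.3400e-02 m)² = 5.641e-04 m²
R_1 = (2.78×10^-8)(704)/(5.641e-04) = 0.03469 Ω
Seg 2: A = 420 mm² = 4.200e-04 m²
R_2 = (2.78×10^-8)(3720)/(4.200e-04) = 0.2462 Ω
Seg 3: A = πr² = π(1.2300e-02 m)² = 4.753e-04 m²
R_3 = (2.78×10^-8)(2850)/(4.753e-04) = 0.1667 Ω
R_total = R_1 + R_2 + R_3 = 0.448 Ω

0.448 Ω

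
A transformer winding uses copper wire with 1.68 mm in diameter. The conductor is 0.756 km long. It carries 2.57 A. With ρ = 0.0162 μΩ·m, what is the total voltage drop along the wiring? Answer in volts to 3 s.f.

14.2 V

ρ = 0.0162 μΩ·m = 1.62×10^-8 Ω·m
A = π(d/2)² = π(8.4000e-04 m)² = 2.217e-06 m²
R = ρL/A = (1.62×10^-8)(756)/(2.217e-06) = 5.525 Ω
V = IR = 2.57 × 5.525 = 14.2 V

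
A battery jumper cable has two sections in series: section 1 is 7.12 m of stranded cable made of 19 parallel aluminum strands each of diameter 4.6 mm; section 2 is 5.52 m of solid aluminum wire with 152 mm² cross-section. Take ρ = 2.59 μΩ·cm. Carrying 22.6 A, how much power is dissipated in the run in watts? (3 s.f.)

0.779 W

ρ = 2.59 μΩ·cm = 2.59×10^-8 Ω·m
Section 1: A_strand = π(2.3000e-03)² = 1.662e-05 m²; R₁ = ρL/(N·A_s) = (2.59×10^-8)(7.12)/(19×1.662e-05) = 5.840×10^-4 Ω
Section 2: A = 152 mm² = 1.520e-04 m²
R₂ = (2.59×10^-8)(5.52)/(1.520e-04) = 9.406×10^-4 Ω
R = R₁ + R₂ = 0.001525 Ω
P = I²R = (22.6)² × 0.001525 = 0.779 W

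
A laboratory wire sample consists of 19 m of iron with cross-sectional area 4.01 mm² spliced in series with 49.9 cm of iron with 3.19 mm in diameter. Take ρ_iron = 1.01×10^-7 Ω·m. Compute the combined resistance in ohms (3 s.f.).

0.485 Ω

Segment 1: A = 4.01 mm² = 4.010e-06 m²
R₁ = ρL/A = (1.01×10^-7)(19)/(4.010e-06) = 0.4786 Ω
Segment 2: A = π(d/2)² = π(1.5950e-03 m)² = 7.992e-06 m²
R₂ = (1.01×10^-7)(0.499)/(7.992e-06) = 0.006306 Ω
R = R₁ + R₂ = 0.485 Ω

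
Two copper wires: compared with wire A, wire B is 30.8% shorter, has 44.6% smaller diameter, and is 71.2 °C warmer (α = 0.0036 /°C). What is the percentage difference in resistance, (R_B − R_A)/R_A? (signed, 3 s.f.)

183%

R ∝ ρL/d² with ρ ∝ (1+αΔT), so R_B/R_A = (1 − 30.8/100) × (1 − 44.6/100)⁻² × (1 + 0.0036×71.2)
= 0.692 × 3.258 × 1.256 = 2.833
(R_B − R_A)/R_A = 2.833 − 1 = 183%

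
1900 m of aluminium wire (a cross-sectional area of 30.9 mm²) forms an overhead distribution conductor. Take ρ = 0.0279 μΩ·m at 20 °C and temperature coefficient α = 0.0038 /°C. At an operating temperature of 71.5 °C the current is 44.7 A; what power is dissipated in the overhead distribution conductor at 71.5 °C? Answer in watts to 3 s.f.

ρ = 0.0279 μΩ·m = 2.79×10^-8 Ω·m
A = 30.9 mm² = 3.090e-05 m²
R₍20₎ = ρL/A = (2.79×10^-8)(1900)/(3.090e-05) = 1.716 Ω
R₍71.5₎ = R₍20₎(1 + αΔT) = 1.716 × (1 + 0.0038×51.5) = 2.051 Ω
P = I²R = (44.7)² × 2.051 = 4100 W

4100 W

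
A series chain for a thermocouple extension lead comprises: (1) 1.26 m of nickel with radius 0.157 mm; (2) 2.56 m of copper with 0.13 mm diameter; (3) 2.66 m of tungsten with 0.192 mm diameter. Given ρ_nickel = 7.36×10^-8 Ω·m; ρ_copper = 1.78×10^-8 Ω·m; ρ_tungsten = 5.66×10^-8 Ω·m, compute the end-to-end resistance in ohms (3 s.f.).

9.83 Ω

Seg 1: A = πr² = π(1.5700e-04 m)² = 7.744e-08 m²
R_1 = (7.36×10^-8)(1.26)/(7.744e-08) = 1.198 Ω
Seg 2: A = π(d/2)² = π(6.5000e-05 m)² = 1.327e-08 m²
R_2 = (1.78×10^-8)(2.56)/(1.327e-08) = 3.433 Ω
Seg 3: A = π(d/2)² = π(9.6000e-05 m)² = 2.895e-08 m²
R_3 = (5.66×10^-8)(2.66)/(2.895e-08) = 5.2 Ω
R_total = R_1 + R_2 + R_3 = 9.83 Ω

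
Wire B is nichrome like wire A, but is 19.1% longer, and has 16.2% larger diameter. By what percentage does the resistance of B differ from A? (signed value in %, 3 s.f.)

R ∝ L/d², so R_B/R_A = (1 + 19.1/100) × (1 + 16.2/100)⁻²
= 1.191 × 0.7406 = 0.8821
(R_B − R_A)/R_A = 0.8821 − 1 = -11.8%

-11.8%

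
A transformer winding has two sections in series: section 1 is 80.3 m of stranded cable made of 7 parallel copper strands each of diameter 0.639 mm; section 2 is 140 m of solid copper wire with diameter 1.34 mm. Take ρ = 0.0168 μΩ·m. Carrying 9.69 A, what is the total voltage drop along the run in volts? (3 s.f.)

ρ = 0.0168 μΩ·m = 1.68×10^-8 Ω·m
Section 1: A_strand = π(3.1950e-04)² = 3.207e-07 m²; R₁ = ρL/(N·A_s) = (1.68×10^-8)(80.3)/(7×3.207e-07) = 0.6009 Ω
Section 2: A = π(d/2)² = π(6.7000e-04 m)² = 1.410e-06 m²
R₂ = (1.68×10^-8)(140)/(1.410e-06) = 1.668 Ω
R = R₁ + R₂ = 2.269 Ω
V = IR = 9.69 × 2.269 = 22.0 V

22.0 V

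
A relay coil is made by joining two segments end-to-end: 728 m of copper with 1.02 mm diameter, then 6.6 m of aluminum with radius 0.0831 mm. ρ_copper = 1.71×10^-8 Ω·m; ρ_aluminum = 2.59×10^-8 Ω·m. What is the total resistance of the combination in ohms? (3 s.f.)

Segment 1: A = π(d/2)² = π(5.1000e-04 m)² = 8.171e-07 m²
R₁ = ρL/A = (1.71×10^-8)(728)/(8.171e-07) = 15.23 Ω
Segment 2: A = πr² = π(8.3100e-05 m)² = 2.169e-08 m²
R₂ = (2.59×10^-8)(6.6)/(2.169e-08) = 7.879 Ω
R = R₁ + R₂ = 23.1 Ω

23.1 Ω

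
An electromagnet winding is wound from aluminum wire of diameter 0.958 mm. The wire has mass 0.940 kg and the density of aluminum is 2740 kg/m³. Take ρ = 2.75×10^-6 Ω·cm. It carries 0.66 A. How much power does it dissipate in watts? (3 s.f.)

ρ = 2.75×10^-6 Ω·cm = 2.75×10^-8 Ω·m
A = π(d/2)² = π(4.7900e-04 m)² = 7.2081e-07 m²
L = m/(density·A) = 0.94/(2740×7.2081e-07) = 475.9 m
R = ρL/A = (2.75×10^-8)(475.9)/(7.2081e-07) = 18.16 Ω
P = I²R = (0.66)² × 18.16 = 7.91 W

7.91 W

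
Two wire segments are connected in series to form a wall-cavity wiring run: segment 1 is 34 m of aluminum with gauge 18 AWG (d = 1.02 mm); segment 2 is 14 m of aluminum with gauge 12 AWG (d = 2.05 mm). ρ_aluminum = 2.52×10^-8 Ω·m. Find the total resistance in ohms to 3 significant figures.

1.16 Ω

Segment 1: A = π(1.02/2 mm)² = π(5.1000e-04 m)² = 8.171e-07 m²
R₁ = ρL/A = (2.52×10^-8)(34)/(8.171e-07) = 1.049 Ω
Segment 2: A = π(2.05/2 mm)² = π(1.0250e-03 m)² = 3.301e-06 m²
R₂ = (2.52×10^-8)(14)/(3.301e-06) = 0.1069 Ω
R = R₁ + R₂ = 1.16 Ω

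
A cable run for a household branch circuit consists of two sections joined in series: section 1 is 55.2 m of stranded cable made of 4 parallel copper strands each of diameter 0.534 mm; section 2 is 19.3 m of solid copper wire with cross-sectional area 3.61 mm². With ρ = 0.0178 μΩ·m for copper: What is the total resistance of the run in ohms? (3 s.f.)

1.19 Ω

ρ = 0.0178 μΩ·m = 1.78×10^-8 Ω·m
Section 1: A_strand = π(2.6700e-04)² = 2.240e-07 m²; R₁ = ρL/(N·A_s) = (1.78×10^-8)(55.2)/(4×2.240e-07) = 1.097 Ω
Section 2: A = 3.61 mm² = 3.610e-06 m²
R₂ = (1.78×10^-8)(19.3)/(3.610e-06) = 0.09516 Ω
R = R₁ + R₂ = 1.19 Ω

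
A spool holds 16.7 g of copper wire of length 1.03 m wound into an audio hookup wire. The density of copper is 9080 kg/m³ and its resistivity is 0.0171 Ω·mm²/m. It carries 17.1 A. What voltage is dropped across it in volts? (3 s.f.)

0.169 V

ρ = 0.0171 Ω·mm²/m = 1.71×10^-8 Ω·m
A = m/(density·L) = 0.0167/(9080×1.03) = 1.7856e-06 m²
R = ρL/A = (1.71×10^-8)(1.03)/(1.7856e-06) = 0.009864 Ω
V = IR = 17.1 × 0.009864 = 0.169 V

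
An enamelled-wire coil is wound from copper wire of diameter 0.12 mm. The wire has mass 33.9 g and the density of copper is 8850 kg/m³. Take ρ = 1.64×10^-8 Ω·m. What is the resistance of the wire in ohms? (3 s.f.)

A = π(d/2)² = π(6.0000e-05 m)² = 1.1310e-08 m²
L = m/(density·A) = 0.0339/(8850×1.1310e-08) = 338.7 m
R = ρL/A = (1.64×10^-8)(338.7)/(1.1310e-08) = 491 Ω

491 Ω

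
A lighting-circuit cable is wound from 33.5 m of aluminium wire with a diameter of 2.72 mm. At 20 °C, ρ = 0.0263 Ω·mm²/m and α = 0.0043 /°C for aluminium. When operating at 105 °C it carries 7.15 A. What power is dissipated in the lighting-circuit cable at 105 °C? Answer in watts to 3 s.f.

ρ = 0.0263 Ω·mm²/m = 2.63×10^-8 Ω·m
A = π(d/2)² = π(1.3600e-03 m)² = 5.811e-06 m²
R₍20₎ = ρL/A = (2.63×10^-8)(33.5)/(5.811e-06) = 0.1516 Ω
R₍105₎ = R₍20₎(1 + αΔT) = 0.1516 × (1 + 0.0043×85) = 0.207 Ω
P = I²R = (7.15)² × 0.207 = 10.6 W

10.6 W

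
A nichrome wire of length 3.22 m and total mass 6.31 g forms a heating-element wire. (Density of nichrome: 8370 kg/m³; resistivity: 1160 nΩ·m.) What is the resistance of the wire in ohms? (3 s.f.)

ρ = 1160 nΩ·m = 1.16×10^-6 Ω·m
A = m/(density·L) = 0.00631/(8370×3.22) = 2.3413e-07 m²
R = ρL/A = (1.16×10^-6)(3.22)/(2.3413e-07) = 16.0 Ω

16.0 Ω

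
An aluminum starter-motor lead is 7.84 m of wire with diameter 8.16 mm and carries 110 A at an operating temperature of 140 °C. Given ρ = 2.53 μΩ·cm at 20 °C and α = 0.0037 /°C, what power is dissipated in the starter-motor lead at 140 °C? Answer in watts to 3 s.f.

66.3 W

ρ = 2.53 μΩ·cm = 2.53×10^-8 Ω·m
A = π(d/2)² = π(4.0800e-03 m)² = 5.230e-05 m²
R₍20₎ = ρL/A = (2.53×10^-8)(7.84)/(5.230e-05) = 0.003793 Ω
R₍140₎ = R₍20₎(1 + αΔT) = 0.003793 × (1 + 0.0037×120) = 0.005477 Ω
P = I²R = (110)² × 0.005477 = 66.3 W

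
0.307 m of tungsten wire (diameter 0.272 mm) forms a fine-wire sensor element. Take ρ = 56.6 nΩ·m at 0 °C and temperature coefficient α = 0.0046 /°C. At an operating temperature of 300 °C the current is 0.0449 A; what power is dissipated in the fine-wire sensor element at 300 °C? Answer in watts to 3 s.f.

ρ = 56.6 nΩ·m = 5.66×10^-8 Ω·m
A = π(d/2)² = π(1.3600e-04 m)² = 5.811e-08 m²
R₍0₎ = ρL/A = (5.66×10^-8)(0.307)/(5.811e-08) = 0.299 Ω
R₍300₎ = R₍0₎(1 + αΔT) = 0.299 × (1 + 0.0046×300) = 0.7117 Ω
P = I²R = (0.0449)² × 0.7117 = 0.00143 W

0.00143 W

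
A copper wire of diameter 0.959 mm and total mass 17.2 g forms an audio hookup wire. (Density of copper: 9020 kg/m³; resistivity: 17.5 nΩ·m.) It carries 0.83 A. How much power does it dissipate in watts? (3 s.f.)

ρ = 17.5 nΩ·m = 1.75×10^-8 Ω·m
A = π(d/2)² = π(4.7950e-04 m)² = 7.2232e-07 m²
L = m/(density·A) = 0.0172/(9020×7.2232e-07) = 2.64 m
R = ρL/A = (1.75×10^-8)(2.64)/(7.2232e-07) = 0.06396 Ω
P = I²R = (0.83)² × 0.06396 = 0.0441 W

0.0441 W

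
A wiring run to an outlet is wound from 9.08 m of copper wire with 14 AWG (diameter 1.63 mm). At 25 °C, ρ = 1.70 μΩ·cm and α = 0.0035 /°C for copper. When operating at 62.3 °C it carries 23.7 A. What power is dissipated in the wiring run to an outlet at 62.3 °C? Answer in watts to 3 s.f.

47.0 W

ρ = 1.70 μΩ·cm = 1.70×10^-8 Ω·m
A = π(1.63/2 mm)² = π(8.1500e-04 m)² = 2.087e-06 m²
R₍25₎ = ρL/A = (1.70×10^-8)(9.08)/(2.087e-06) = 0.07397 Ω
R₍62.3₎ = R₍25₎(1 + αΔT) = 0.07397 × (1 + 0.0035×37.3) = 0.08363 Ω
P = I²R = (23.7)² × 0.08363 = 47.0 W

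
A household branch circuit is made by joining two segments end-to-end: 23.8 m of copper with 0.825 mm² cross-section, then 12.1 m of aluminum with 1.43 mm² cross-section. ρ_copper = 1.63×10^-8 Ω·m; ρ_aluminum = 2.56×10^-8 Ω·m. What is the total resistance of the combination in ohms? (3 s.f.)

0.687 Ω

Segment 1: A = 0.825 mm² = 8.250e-07 m²
R₁ = ρL/A = (1.63×10^-8)(23.8)/(8.250e-07) = 0.4702 Ω
Segment 2: A = 1.43 mm² = 1.430e-06 m²
R₂ = (2.56×10^-8)(12.1)/(1.430e-06) = 0.2166 Ω
R = R₁ + R₂ = 0.687 Ω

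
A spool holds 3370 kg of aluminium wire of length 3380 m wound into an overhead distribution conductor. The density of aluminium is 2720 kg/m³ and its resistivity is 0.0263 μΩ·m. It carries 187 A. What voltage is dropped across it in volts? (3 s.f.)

ρ = 0.0263 μΩ·m = 2.63×10^-8 Ω·m
A = m/(density·L) = 3370/(2720×3380) = 3.6656e-04 m²
R = ρL/A = (2.63×10^-8)(3380)/(3.6656e-04) = 0.2425 Ω
V = IR = 187 × 0.2425 = 45.3 V

45.3 V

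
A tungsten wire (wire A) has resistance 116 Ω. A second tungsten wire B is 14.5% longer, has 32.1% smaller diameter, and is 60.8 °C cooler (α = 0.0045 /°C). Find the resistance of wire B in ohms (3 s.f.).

R ∝ ρL/d² with ρ ∝ (1+αΔT), so R_B/R_A = (1 + 14.5/100) × (1 − 32.1/100)⁻² × (1 − 0.0045×60.8)
= 1.145 × 2.169 × 0.7264 = 1.804
R_B = 1.804 × 116 = 209 Ω

209 Ω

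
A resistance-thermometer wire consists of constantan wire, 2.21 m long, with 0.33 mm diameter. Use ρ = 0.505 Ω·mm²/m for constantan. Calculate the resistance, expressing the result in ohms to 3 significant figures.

ρ = 0.505 Ω·mm²/m = 5.05×10^-7 Ω·m
A = π(d/2)² = π(1.6500e-04 m)² = 8.553e-08 m²
R = ρL/A = (5.05×10^-7)(2.21 m)/(8.553e-08 m²) = 13.0 Ω

13.0 Ω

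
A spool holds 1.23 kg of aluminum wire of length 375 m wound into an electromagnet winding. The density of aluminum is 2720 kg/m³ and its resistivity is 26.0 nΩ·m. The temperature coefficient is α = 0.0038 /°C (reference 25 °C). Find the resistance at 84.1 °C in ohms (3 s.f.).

ρ = 26.0 nΩ·m = 2.60×10^-8 Ω·m
A = m/(density·L) = 1.23/(2720×375) = 1.2059e-06 m²
R = ρL/A = (2.60×10^-8)(375)/(1.2059e-06) = 8.085 Ω
R(84.1 °C) = 8.085 × (1 + 0.0038×59.1) = 9.90 Ω

9.90 Ω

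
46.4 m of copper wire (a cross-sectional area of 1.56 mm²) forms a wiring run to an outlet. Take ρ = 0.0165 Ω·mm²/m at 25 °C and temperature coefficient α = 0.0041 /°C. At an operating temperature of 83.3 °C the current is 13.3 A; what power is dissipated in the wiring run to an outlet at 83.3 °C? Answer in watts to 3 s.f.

108 W

ρ = 0.0165 Ω·mm²/m = 1.65×10^-8 Ω·m
A = 1.56 mm² = 1.560e-06 m²
R₍25₎ = ρL/A = (1.65×10^-8)(46.4)/(1.560e-06) = 0.4908 Ω
R₍83.3₎ = R₍25₎(1 + αΔT) = 0.4908 × (1 + 0.0041×58.3) = 0.6081 Ω
P = I²R = (13.3)² × 0.6081 = 108 W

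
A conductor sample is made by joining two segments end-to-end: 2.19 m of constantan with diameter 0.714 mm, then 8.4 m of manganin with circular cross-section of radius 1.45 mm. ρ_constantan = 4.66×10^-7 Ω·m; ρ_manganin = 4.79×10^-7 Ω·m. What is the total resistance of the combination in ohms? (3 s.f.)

3.16 Ω

Segment 1: A = π(d/2)² = π(3.5700e-04 m)² = 4.004e-07 m²
R₁ = ρL/A = (4.66×10^-7)(2.19)/(4.004e-07) = 2.549 Ω
Segment 2: A = πr² = π(1.4500e-03 m)² = 6.605e-06 m²
R₂ = (4.79×10^-7)(8.4)/(6.605e-06) = 0.6092 Ω
R = R₁ + R₂ = 3.16 Ω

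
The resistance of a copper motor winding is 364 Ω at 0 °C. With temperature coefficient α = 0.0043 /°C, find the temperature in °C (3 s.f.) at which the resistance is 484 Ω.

76.7 °C

R = R₀(1 + α(T − T₀)) ⇒ T = T₀ + (R/R₀ − 1)/α
T = 0 + (484/364 − 1)/0.0043 = 0 + (0.3297)/0.0043 = 76.7 °C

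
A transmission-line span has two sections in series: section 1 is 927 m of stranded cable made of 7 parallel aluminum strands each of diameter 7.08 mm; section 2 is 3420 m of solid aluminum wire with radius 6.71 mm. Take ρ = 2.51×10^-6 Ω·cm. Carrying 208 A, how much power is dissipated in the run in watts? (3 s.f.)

29900 W

ρ = 2.51×10^-6 Ω·cm = 2.51×10^-8 Ω·m
Section 1: A_strand = π(3.5400e-03)² = 3.937e-05 m²; R₁ = ρL/(N·A_s) = (2.51×10^-8)(927)/(7×3.937e-05) = 0.08443 Ω
Section 2: A = πr² = π(6.7100e-03 m)² = 1.414e-04 m²
R₂ = (2.51×10^-8)(3420)/(1.414e-04) = 0.6069 Ω
R = R₁ + R₂ = 0.6913 Ω
P = I²R = (208)² × 0.6913 = 29900 W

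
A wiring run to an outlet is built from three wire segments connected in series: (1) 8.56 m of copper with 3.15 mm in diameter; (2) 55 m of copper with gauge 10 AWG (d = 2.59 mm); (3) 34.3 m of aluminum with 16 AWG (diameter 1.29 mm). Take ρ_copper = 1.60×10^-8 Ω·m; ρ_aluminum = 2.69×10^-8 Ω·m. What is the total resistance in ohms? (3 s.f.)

0.891 Ω

Seg 1: A = π(d/2)² = π(1.5750e-03 m)² = 7.793e-06 m²
R_1 = (1.60×10^-8)(8.56)/(7.793e-06) = 0.01757 Ω
Seg 2: A = π(2.59/2 mm)² = π(1.2950e-03 m)² = 5.269e-06 m²
R_2 = (1.60×10^-8)(55)/(5.269e-06) = 0.167 Ω
Seg 3: A = π(1.29/2 mm)² = π(6.4500e-04 m)² = 1.307e-06 m²
R_3 = (2.69×10^-8)(34.3)/(1.307e-06) = 0.706 Ω
R_total = R_1 + R_2 + R_3 = 0.891 Ω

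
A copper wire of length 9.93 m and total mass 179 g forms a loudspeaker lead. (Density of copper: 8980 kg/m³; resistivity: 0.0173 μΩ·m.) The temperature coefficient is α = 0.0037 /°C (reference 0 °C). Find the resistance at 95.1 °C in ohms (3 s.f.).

ρ = 0.0173 μΩ·m = 1.73×10^-8 Ω·m
A = m/(density·L) = 0.179/(8980×9.93) = 2.0074e-06 m²
R = ρL/A = (1.73×10^-8)(9.93)/(2.0074e-06) = 0.08558 Ω
R(95.1 °C) = 0.08558 × (1 + 0.0037×95.1) = 0.116 Ω

0.116 Ω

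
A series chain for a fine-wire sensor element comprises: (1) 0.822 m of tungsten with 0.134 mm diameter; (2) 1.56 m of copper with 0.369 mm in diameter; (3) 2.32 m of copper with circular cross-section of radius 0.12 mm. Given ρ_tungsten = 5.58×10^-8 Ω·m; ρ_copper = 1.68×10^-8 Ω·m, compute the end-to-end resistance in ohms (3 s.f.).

4.36 Ω

Seg 1: A = π(d/2)² = π(6.7000e-05 m)² = 1.410e-08 m²
R_1 = (5.58×10^-8)(0.822)/(1.410e-08) = 3.252 Ω
Seg 2: A = π(d/2)² = π(1.8450e-04 m)² = 1.069e-07 m²
R_2 = (1.68×10^-8)(1.56)/(1.069e-07) = 0.2451 Ω
Seg 3: A = πr² = π(1.2000e-04 m)² = 4.524e-08 m²
R_3 = (1.68×10^-8)(2.32)/(4.524e-08) = 0.8616 Ω
R_total = R_1 + R_2 + R_3 = 4.36 Ω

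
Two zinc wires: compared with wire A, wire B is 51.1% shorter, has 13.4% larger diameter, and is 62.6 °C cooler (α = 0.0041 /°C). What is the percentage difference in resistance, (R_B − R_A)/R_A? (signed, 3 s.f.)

-71.7%

R ∝ ρL/d² with ρ ∝ (1+αΔT), so R_B/R_A = (1 − 51.1/100) × (1 + 13.4/100)⁻² × (1 − 0.0041×62.6)
= 0.489 × 0.7776 × 0.7433 = 0.2827
(R_B − R_A)/R_A = 0.2827 − 1 = -71.7%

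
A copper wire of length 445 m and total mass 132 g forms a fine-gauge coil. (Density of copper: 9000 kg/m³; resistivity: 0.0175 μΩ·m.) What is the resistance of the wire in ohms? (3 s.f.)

236 Ω

ρ = 0.0175 μΩ·m = 1.75×10^-8 Ω·m
A = m/(density·L) = 0.132/(9000×445) = 3.2959e-08 m²
R = ρL/A = (1.75×10^-8)(445)/(3.2959e-08) = 236 Ω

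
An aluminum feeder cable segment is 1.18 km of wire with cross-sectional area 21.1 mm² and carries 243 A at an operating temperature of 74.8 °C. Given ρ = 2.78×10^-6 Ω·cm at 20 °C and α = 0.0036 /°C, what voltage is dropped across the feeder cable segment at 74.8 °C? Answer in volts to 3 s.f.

ρ = 2.78×10^-6 Ω·cm = 2.78×10^-8 Ω·m
A = 21.1 mm² = 2.110e-05 m²
R₍20₎ = ρL/A = (2.78×10^-8)(1180)/(2.110e-05) = 1.555 Ω
R₍74.8₎ = R₍20₎(1 + αΔT) = 1.555 × (1 + 0.0036×54.8) = 1.861 Ω
V = IR = 243 × 1.861 = 452 V

452 V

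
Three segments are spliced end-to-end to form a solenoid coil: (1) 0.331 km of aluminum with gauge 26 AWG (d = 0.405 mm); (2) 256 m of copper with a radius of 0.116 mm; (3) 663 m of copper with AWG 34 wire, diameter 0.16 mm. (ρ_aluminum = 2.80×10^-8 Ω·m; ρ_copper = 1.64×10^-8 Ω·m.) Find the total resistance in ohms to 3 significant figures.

Seg 1: A = π(0.405/2 mm)² = π(2.0250e-04 m)² = 1.288e-07 m²
R_1 = (2.80×10^-8)(331)/(1.288e-07) = 71.94 Ω
Seg 2: A = πr² = π(1.1600e-04 m)² = 4.227e-08 m²
R_2 = (1.64×10^-8)(256)/(4.227e-08) = 99.32 Ω
Seg 3: A = π(0.16/2 mm)² = π(8.0000e-05 m)² = 2.011e-08 m²
R_3 = (1.64×10^-8)(663)/(2.011e-08) = 540.8 Ω
R_total = R_1 + R_2 + R_3 = 712 Ω

712 Ω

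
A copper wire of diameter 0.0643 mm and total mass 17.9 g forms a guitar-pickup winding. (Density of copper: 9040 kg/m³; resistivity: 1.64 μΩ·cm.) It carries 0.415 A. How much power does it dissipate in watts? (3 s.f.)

530 W

ρ = 1.64 μΩ·cm = 1.64×10^-8 Ω·m
A = π(d/2)² = π(3.2150e-05 m)² = 3.2472e-09 m²
L = m/(density·A) = 0.0179/(9040×3.2472e-09) = 609.8 m
R = ρL/A = (1.64×10^-8)(609.8)/(3.2472e-09) = 3080 Ω
P = I²R = (0.415)² × 3080 = 530 W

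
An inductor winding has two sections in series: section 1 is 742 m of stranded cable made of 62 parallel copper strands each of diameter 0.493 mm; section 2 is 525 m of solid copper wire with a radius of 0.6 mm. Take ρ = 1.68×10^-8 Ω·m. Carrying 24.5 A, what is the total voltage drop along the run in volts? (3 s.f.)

217 V

Section 1: A_strand = π(2.4650e-04)² = 1.909e-07 m²; R₁ = ρL/(N·A_s) = (1.68×10^-8)(742)/(62×1.909e-07) = 1.053 Ω
Section 2: A = πr² = π(6.0000e-04 m)² = 1.131e-06 m²
R₂ = (1.68×10^-8)(525)/(1.131e-06) = 7.799 Ω
R = R₁ + R₂ = 8.852 Ω
V = IR = 24.5 × 8.852 = 217 V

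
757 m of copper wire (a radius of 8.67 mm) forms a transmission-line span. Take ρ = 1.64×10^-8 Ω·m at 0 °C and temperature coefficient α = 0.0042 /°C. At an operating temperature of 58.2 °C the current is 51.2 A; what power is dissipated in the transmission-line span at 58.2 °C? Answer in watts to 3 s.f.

A = πr² = π(8.6700e-03 m)² = 2.362e-04 m²
R₍0₎ = ρL/A = (1.64×10^-8)(757)/(2.362e-04) = 0.05257 Ω
R₍58.2₎ = R₍0₎(1 + αΔT) = 0.05257 × (1 + 0.0042×58.2) = 0.06542 Ω
P = I²R = (51.2)² × 0.06542 = 172 W

172 W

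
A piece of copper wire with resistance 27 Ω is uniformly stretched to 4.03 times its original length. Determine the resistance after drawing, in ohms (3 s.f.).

Volume constant ⇒ A' = A/k with k = 4.03. R' = ρ(kL)/(A/k) = k²R.
R' = 16.24 × 27 = 439 Ω

439 Ω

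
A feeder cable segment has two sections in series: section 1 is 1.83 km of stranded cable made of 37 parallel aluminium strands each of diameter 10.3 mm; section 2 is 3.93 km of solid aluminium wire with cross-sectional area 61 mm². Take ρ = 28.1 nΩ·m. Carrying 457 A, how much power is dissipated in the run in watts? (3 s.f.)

3.82×10^5 W

ρ = 28.1 nΩ·m = 2.81×10^-8 Ω·m
Section 1: A_strand = π(5.1500e-03)² = 8.332e-05 m²; R₁ = ρL/(N·A_s) = (2.81×10^-8)(1830)/(37×8.332e-05) = 0.01668 Ω
Section 2: A = 61 mm² = 6.100e-05 m²
R₂ = (2.81×10^-8)(3930)/(6.100e-05) = 1.81 Ω
R = R₁ + R₂ = 1.827 Ω
P = I²R = (457)² × 1.827 = 3.82×10^5 W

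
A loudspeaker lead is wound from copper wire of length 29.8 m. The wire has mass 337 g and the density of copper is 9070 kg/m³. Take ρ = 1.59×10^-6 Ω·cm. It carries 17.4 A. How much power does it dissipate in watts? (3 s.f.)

115 W

ρ = 1.59×10^-6 Ω·cm = 1.59×10^-8 Ω·m
A = m/(density·L) = 0.337/(9070×29.8) = 1.2468e-06 m²
R = ρL/A = (1.59×10^-8)(29.8)/(1.2468e-06) = 0.38 Ω
P = I²R = (17.4)² × 0.38 = 115 W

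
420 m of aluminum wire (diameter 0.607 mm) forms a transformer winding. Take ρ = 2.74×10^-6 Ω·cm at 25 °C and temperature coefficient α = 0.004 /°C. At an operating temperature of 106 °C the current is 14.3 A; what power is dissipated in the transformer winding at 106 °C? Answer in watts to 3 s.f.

ρ = 2.74×10^-6 Ω·cm = 2.74×10^-8 Ω·m
A = π(d/2)² = π(3.0350e-04 m)² = 2.894e-07 m²
R₍25₎ = ρL/A = (2.74×10^-8)(420)/(2.894e-07) = 39.77 Ω
R₍106₎ = R₍25₎(1 + αΔT) = 39.77 × (1 + 0.004×81) = 52.65 Ω
P = I²R = (14.3)² × 52.65 = 10800 W

10800 W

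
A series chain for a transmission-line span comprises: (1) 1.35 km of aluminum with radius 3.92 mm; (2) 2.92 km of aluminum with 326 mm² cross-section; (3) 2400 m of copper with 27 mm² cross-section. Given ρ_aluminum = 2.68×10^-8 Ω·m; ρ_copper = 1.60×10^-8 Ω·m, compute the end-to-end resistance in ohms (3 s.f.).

2.41 Ω

Seg 1: A = πr² = π(3.9200e-03 m)² = 4.827e-05 m²
R_1 = (2.68×10^-8)(1350)/(4.827e-05) = 0.7495 Ω
Seg 2: A = 326 mm² = 3.260e-04 m²
R_2 = (2.68×10^-8)(2920)/(3.260e-04) = 0.24 Ω
Seg 3: A = 27 mm² = 2.700e-05 m²
R_3 = (1.60×10^-8)(2400)/(2.700e-05) = 1.422 Ω
R_total = R_1 + R_2 + R_3 = 2.41 Ω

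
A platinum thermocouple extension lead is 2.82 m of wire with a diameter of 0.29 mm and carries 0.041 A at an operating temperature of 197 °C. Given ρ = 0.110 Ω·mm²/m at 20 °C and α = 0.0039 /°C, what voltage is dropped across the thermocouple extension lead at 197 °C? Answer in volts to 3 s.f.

0.325 V

ρ = 0.110 Ω·mm²/m = 1.10×10^-7 Ω·m
A = π(d/2)² = π(1.4500e-04 m)² = 6.605e-08 m²
R₍20₎ = ρL/A = (1.10×10^-7)(2.82)/(6.605e-08) = 4.696 Ω
R₍197₎ = R₍20₎(1 + αΔT) = 4.696 × (1 + 0.0039×177) = 7.938 Ω
V = IR = 0.041 × 7.938 = 0.325 V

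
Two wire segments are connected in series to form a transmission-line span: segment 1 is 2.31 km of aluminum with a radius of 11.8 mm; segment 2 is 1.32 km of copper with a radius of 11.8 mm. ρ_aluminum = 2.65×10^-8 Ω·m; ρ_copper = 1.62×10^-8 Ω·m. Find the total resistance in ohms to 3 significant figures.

0.189 Ω

Segment 1: A = πr² = π(1.1800e-02 m)² = 4.374e-04 m²
R₁ = ρL/A = (2.65×10^-8)(2310)/(4.374e-04) = 0.1399 Ω
R₂ = (1.62×10^-8)(1320)/(4.374e-04) = 0.04888 Ω
R = R₁ + R₂ = 0.189 Ω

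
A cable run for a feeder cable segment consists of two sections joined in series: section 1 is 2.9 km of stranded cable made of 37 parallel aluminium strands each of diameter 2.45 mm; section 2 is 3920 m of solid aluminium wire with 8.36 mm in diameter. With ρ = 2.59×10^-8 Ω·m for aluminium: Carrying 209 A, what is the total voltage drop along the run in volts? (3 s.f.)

477 V

Section 1: A_strand = π(1.2250e-03)² = 4.714e-06 m²; R₁ = ρL/(N·A_s) = (2.59×10^-8)(2900)/(37×4.714e-06) = 0.4306 Ω
Section 2: A = π(d/2)² = π(4.1800e-03 m)² = 5.489e-05 m²
R₂ = (2.59×10^-8)(3920)/(5.489e-05) = 1.85 Ω
R = R₁ + R₂ = 2.28 Ω
V = IR = 209 × 2.28 = 477 V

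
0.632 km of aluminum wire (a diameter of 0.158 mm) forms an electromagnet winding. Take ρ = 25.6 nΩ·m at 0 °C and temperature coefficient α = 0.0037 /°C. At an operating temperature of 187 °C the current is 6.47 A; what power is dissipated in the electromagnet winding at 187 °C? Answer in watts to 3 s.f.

ρ = 25.6 nΩ·m = 2.56×10^-8 Ω·m
A = π(d/2)² = π(7.9000e-05 m)² = 1.961e-08 m²
R₍0₎ = ρL/A = (2.56×10^-8)(632)/(1.961e-08) = 825.2 Ω
R₍187₎ = R₍0₎(1 + αΔT) = 825.2 × (1 + 0.0037×187) = 1396 Ω
P = I²R = (6.47)² × 1396 = 58400 W

58400 W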